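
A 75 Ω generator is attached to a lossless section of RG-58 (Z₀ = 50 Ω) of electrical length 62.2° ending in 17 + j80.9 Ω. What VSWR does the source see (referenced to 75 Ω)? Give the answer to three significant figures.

tan(βl) = 1.9
Z_in = Z_0·(Z_L + jZ_0·tanβl)/(Z_0 + jZ_L·tanβl) = 16.6 − j79.8 Ω
Γ_s = (Z_in − Z_s)/(Z_in + Z_s) = (-58.4 − j79.8)/(91.6 − j79.8), |Γ_s| = 0.813
VSWR = (1 + |Γ_s|)/(1 − |Γ_s|)

VSWR ≈ 9.72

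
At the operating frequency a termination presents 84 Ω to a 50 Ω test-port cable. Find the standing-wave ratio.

VSWR ≈ 1.68

For a purely resistive load, VSWR = R_L/Z_0 or Z_0/R_L (whichever > 1) = 84/50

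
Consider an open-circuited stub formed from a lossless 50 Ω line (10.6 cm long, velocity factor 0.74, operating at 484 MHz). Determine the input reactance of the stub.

X_in ≈ -5.97 Ω (capacitive)

λ = v/f = 0.74·c / 484 MHz = 0.459 m
βl = 2π·l/λ = 2π × 0.231 = 83.2°
tan(βl) = 8.38
For an open-circuited stub, Z_in = −jZ_0·cot(βl) = −jZ_0/tan(βl)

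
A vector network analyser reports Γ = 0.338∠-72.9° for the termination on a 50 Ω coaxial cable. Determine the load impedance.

Z_L = Z_0·(1 + Γ)/(1 − Γ) = 50·(1.1 − j0.323)/(0.901 + j0.323)

Z_L ≈ 48.4 − j35.3 Ω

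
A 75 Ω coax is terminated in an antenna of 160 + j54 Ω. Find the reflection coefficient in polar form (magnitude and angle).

Γ ≈ 0.418 ∠ 19.5°

Γ = (Z_L − Z_0)/(Z_L + Z_0) = (85 + j54)/(235 + j54)
|Γ| = 101/241 = 0.418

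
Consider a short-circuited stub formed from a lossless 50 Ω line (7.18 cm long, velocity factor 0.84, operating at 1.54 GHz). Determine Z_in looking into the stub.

Z_in ≈ −j20.2 Ω

λ = v/f = 0.84·c / 1.54 GHz = 0.164 m
βl = 2π·l/λ = 2π × 0.439 = 158°
tan(βl) = -0.405
For a short-circuited stub, Z_in = jZ_0·tan(βl)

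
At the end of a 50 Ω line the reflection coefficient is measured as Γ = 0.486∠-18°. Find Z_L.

Z_L ≈ 122 − j48.2 Ω

Z_L = Z_0·(1 + Γ)/(1 − Γ) = 50·(1.46 − j0.15)/(0.538 + j0.15)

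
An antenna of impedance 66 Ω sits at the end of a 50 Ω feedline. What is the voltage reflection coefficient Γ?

Γ = (Z_L − Z_0)/(Z_L + Z_0) = (66 − 50)/(66 + 50) = 16/116

Γ = 0.138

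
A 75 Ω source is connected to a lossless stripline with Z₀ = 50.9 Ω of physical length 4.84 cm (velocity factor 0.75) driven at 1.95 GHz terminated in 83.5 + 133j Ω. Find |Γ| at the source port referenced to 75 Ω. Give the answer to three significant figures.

λ = v/f = 0.75·c / 1.95 GHz = 0.115 m
βl = 2π·l/λ = 2π × 0.419 = 151°
tan(βl) = -0.554
Z_in = Z_0·(Z_L + jZ_0·tanβl)/(Z_0 + jZ_L·tanβl) = 16 + j48.8 Ω
Γ_s = (Z_in − Z_s)/(Z_in + Z_s) = (-59 + j48.8)/(91 + j48.8), |Γ_s| = 0.741

|Γ| ≈ 0.741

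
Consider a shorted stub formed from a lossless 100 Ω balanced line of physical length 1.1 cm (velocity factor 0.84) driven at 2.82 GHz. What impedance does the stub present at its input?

λ = v/f = 0.84·c / 2.82 GHz = 0.0894 m
βl = 2π·l/λ = 2π × 0.123 = 44.3°
tan(βl) = 0.976
For a shorted stub, Z_in = jZ_0·tan(βl)

Z_in ≈ +j97.6 Ω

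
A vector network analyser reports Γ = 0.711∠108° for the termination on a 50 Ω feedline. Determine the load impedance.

Z_L ≈ 12.7 + j34.8 Ω

Z_L = Z_0·(1 + Γ)/(1 − Γ) = 50·(0.78 + j0.676)/(1.22 − j0.676)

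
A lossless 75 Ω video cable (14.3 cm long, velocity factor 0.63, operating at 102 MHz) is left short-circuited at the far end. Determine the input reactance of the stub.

X_in ≈ 39.5 Ω (inductive)

λ = v/f = 0.63·c / 102 MHz = 1.85 m
βl = 2π·l/λ = 2π × 0.0772 = 27.8°
tan(βl) = 0.527
For a short-circuited stub, Z_in = jZ_0·tan(βl)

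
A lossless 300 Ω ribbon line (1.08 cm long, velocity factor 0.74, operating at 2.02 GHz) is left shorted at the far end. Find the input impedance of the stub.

λ = v/f = 0.74·c / 2.02 GHz = 0.11 m
βl = 2π·l/λ = 2π × 0.0983 = 35.4°
tan(βl) = 0.71
For a shorted stub, Z_in = jZ_0·tan(βl)

Z_in ≈ +j213 Ω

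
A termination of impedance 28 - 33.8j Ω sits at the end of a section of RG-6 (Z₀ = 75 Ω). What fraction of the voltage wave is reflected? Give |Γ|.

|Γ| ≈ 0.534

Γ = (Z_L − Z_0)/(Z_L + Z_0) = (-47 − j33.8)/(103 − j33.8)
|Γ| = 57.9/108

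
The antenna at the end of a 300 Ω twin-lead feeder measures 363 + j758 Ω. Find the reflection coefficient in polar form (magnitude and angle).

Γ = (Z_L − Z_0)/(Z_L + Z_0) = (63 + j758)/(663 + j758)
|Γ| = 761/1010 = 0.755

Γ ≈ 0.755 ∠ 36.4°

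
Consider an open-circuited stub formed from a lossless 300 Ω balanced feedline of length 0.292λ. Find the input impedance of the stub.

βl = 2π × 0.292 = 105°
tan(βl) = -3.7
For an open-circuited stub, Z_in = −jZ_0·cot(βl) = −jZ_0/tan(βl)

Z_in ≈ +j81.1 Ω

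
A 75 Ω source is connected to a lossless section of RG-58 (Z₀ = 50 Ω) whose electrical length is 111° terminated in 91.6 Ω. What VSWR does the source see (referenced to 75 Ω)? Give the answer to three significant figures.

VSWR ≈ 2.59

tan(βl) = -2.61
Z_in = Z_0·(Z_L + jZ_0·tanβl)/(Z_0 + jZ_L·tanβl) = 30 + j12.9 Ω
Γ_s = (Z_in − Z_s)/(Z_in + Z_s) = (-45 + j12.9)/(105 + j12.9), |Γ_s| = 0.443
VSWR = (1 + |Γ_s|)/(1 − |Γ_s|)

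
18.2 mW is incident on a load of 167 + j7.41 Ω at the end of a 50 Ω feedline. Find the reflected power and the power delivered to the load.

|Γ| = |(117 + j7.41)/(217 + j7.41)| = 0.54
|Γ|² = 0.292
P_refl = |Γ|²·P_inc = 5.31 mW, P_del = (1 − |Γ|²)·P_inc = 12.9 mW

P_reflected ≈ 5.31 mW; P_delivered ≈ 12.9 mW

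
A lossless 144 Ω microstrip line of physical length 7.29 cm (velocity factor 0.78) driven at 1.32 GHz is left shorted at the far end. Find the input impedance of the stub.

λ = v/f = 0.78·c / 1.32 GHz = 0.177 m
βl = 2π·l/λ = 2π × 0.411 = 148°
tan(βl) = -0.624
For a shorted stub, Z_in = jZ_0·tan(βl)

Z_in ≈ −j89.8 Ω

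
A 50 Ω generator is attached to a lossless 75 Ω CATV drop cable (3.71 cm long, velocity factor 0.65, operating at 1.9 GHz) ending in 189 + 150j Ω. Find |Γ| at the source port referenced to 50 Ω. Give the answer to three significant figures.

|Γ| ≈ 0.574

λ = v/f = 0.65·c / 1.9 GHz = 0.103 m
βl = 2π·l/λ = 2π × 0.361 = 130°
tan(βl) = -1.19
Z_in = Z_0·(Z_L + jZ_0·tanβl)/(Z_0 + jZ_L·tanβl) = 22.4 + j38 Ω
Γ_s = (Z_in − Z_s)/(Z_in + Z_s) = (-27.6 + j38)/(72.4 + j38), |Γ_s| = 0.574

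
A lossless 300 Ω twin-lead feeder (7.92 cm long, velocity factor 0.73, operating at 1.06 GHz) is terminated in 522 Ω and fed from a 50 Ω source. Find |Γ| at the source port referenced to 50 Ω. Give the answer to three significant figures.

λ = v/f = 0.73·c / 1.06 GHz = 0.207 m
βl = 2π·l/λ = 2π × 0.383 = 138°
tan(βl) = -0.9
Z_in = Z_0·(Z_L + jZ_0·tanβl)/(Z_0 + jZ_L·tanβl) = 274 + j159 Ω
Γ_s = (Z_in − Z_s)/(Z_in + Z_s) = (224 + j159)/(324 + j159), |Γ_s| = 0.761

|Γ| ≈ 0.761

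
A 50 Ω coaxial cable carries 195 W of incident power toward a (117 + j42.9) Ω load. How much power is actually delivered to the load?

P_delivered ≈ 153 W

|Γ| = |(67 + j42.9)/(167 + j42.9)| = 0.461
|Γ|² = 0.213
P_refl = |Γ|²·P_inc = 41.5 W, P_del = (1 − |Γ|²)·P_inc = 153 W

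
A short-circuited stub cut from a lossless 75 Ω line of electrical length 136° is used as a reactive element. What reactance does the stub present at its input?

tan(βl) = -0.966
For a short-circuited stub, Z_in = jZ_0·tan(βl)

X_in ≈ -72.4 Ω (capacitive)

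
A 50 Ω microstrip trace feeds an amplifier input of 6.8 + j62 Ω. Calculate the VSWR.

Γ = (Z_L − Z_0)/(Z_L + Z_0) = (-43.2 + j62)/(56.8 + j62)
|Γ| = 75.6/84.1 = 0.899
VSWR = (1 + |Γ|)/(1 − |Γ|) = 1.9/0.101

VSWR ≈ 18.7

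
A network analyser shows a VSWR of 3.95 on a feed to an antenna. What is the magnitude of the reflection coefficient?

|Γ| ≈ 0.596

|Γ| = (S − 1)/(S + 1) = (3.95 − 1)/(3.95 + 1) = 2.95/4.95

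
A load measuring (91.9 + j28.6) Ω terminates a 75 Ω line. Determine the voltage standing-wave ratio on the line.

Γ = (Z_L − Z_0)/(Z_L + Z_0) = (16.9 + j28.6)/(166.9 + j28.6)
|Γ| = 33.2/169 = 0.196
VSWR = (1 + |Γ|)/(1 − |Γ|) = 1.2/0.804

VSWR ≈ 1.49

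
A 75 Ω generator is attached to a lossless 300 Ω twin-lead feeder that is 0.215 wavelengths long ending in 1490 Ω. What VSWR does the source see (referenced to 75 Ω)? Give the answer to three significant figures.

βl = 2π × 0.215 = 77.4°
tan(βl) = 4.47
Z_in = Z_0·(Z_L + jZ_0·tanβl)/(Z_0 + jZ_L·tanβl) = 63.3 − j64.2 Ω
Γ_s = (Z_in − Z_s)/(Z_in + Z_s) = (-11.7 − j64.2)/(138 − j64.2), |Γ_s| = 0.428
VSWR = (1 + |Γ_s|)/(1 − |Γ_s|)

VSWR ≈ 2.5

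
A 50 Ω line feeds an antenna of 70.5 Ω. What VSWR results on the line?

VSWR ≈ 1.41

Γ = (70.5 − 50)/(70.5 + 50) = 0.17
VSWR = (1 + 0.17)/(1 − 0.17)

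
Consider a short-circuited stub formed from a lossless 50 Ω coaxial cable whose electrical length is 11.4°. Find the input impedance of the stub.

Z_in ≈ +j10.1 Ω

tan(βl) = 0.202
For a short-circuited stub, Z_in = jZ_0·tan(βl)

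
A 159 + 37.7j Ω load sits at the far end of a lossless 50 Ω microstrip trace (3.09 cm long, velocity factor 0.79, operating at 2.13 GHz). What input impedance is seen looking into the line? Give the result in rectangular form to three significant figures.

Z_in ≈ 14.9 + j4.43 Ω

λ = v/f = 0.79·c / 2.13 GHz = 0.111 m
βl = 2π·l/λ = 2π × 0.278 = 100°
tan(βl) = tan(100°) = -5.69
Z_in = Z_0·(Z_L + jZ_0·tanβl)/(Z_0 + jZ_L·tanβl)
     = 50·(159 − j247)/(264 − j904)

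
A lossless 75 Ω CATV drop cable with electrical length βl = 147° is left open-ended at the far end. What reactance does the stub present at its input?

tan(βl) = -0.649
For an open-ended stub, Z_in = −jZ_0·cot(βl) = −jZ_0/tan(βl)

X_in ≈ 115 Ω (inductive)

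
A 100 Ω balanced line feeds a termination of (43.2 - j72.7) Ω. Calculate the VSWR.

Γ = (Z_L − Z_0)/(Z_L + Z_0) = (-56.8 − j72.7)/(143.2 − j72.7)
|Γ| = 92.3/161 = 0.574
VSWR = (1 + |Γ|)/(1 − |Γ|) = 1.57/0.426

VSWR ≈ 3.7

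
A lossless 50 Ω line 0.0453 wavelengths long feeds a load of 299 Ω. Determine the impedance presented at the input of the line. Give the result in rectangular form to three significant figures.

Z_in ≈ 79.9 − j125 Ω

βl = 2π × 0.0453 = 16.3°
tan(βl) = tan(16.3°) = 0.293
Z_in = Z_0·(Z_L + jZ_0·tanβl)/(Z_0 + jZ_L·tanβl)
     = 50·(299 + j14.6)/(50 + j87.5)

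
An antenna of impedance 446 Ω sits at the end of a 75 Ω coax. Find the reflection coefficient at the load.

Γ = (Z_L − Z_0)/(Z_L + Z_0) = (446 − 75)/(446 + 75) = 371/521

Γ = 0.712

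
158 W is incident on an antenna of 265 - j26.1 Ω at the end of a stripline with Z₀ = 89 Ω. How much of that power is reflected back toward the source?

|Γ| = |(176 − j26.1)/(354 − j26.1)| = 0.501
|Γ|² = 0.251
P_refl = |Γ|²·P_inc = 39.7 W, P_del = (1 − |Γ|²)·P_inc = 118 W

P_reflected ≈ 39.7 W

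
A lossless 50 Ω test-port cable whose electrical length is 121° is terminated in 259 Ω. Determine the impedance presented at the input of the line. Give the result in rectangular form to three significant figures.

tan(βl) = tan(121°) = -1.66
Z_in = Z_0·(Z_L + jZ_0·tanβl)/(Z_0 + jZ_L·tanβl)
     = 50·(259 − j83.2)/(50 − j431)

Z_in ≈ 13 + j28.5 Ω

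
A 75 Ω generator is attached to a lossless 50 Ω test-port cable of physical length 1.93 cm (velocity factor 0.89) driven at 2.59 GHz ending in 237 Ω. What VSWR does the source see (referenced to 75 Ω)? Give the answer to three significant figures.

λ = v/f = 0.89·c / 2.59 GHz = 0.103 m
βl = 2π·l/λ = 2π × 0.187 = 67.4°
tan(βl) = 2.4
Z_in = Z_0·(Z_L + jZ_0·tanβl)/(Z_0 + jZ_L·tanβl) = 12.3 − j19.7 Ω
Γ_s = (Z_in − Z_s)/(Z_in + Z_s) = (-62.7 − j19.7)/(87.3 − j19.7), |Γ_s| = 0.735
VSWR = (1 + |Γ_s|)/(1 − |Γ_s|)

VSWR ≈ 6.54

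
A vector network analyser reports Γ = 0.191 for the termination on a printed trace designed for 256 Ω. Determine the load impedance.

Z_L ≈ 377 Ω

Z_L = Z_0·(1 + Γ)/(1 − Γ) = 256·(1.19)/(0.809)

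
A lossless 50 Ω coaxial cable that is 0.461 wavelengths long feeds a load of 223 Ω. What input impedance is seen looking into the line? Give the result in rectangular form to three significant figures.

βl = 2π × 0.461 = 166°
tan(βl) = tan(166°) = -0.25
Z_in = Z_0·(Z_L + jZ_0·tanβl)/(Z_0 + jZ_L·tanβl)
     = 50·(223 − j12.5)/(50 − j55.8)

Z_in ≈ 106 + j105 Ω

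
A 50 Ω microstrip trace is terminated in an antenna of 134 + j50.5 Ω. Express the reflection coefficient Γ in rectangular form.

Γ = (Z_L − Z_0)/(Z_L + Z_0) = (84 + j50.5)/(184 + j50.5)

Γ ≈ 0.495 + j0.139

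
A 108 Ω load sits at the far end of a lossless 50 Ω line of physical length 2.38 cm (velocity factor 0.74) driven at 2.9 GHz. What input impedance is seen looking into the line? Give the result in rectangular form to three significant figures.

λ = v/f = 0.74·c / 2.9 GHz = 0.0766 m
βl = 2π·l/λ = 2π × 0.311 = 112°
tan(βl) = tan(112°) = -2.48
Z_in = Z_0·(Z_L + jZ_0·tanβl)/(Z_0 + jZ_L·tanβl)
     = 50·(108 − j124)/(50 − j268)

Z_in ≈ 26 + j15.3 Ω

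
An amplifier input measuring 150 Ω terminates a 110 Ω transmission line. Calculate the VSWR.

For a purely resistive load, VSWR = R_L/Z_0 or Z_0/R_L (whichever > 1) = 150/110

VSWR ≈ 1.36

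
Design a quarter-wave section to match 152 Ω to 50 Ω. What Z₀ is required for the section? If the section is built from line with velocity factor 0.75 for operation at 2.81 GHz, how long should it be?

Z_qwt ≈ 87.2 Ω; length ≈ 2 cm

Z_qwt = √(Z_0·R_L) = √(50 × 152) = √7600
λ = 0.75·c/f = 0.0801 m, so l = λ/4 = 0.02 m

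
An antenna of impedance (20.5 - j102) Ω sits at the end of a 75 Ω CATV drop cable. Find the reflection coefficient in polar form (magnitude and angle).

Γ = (Z_L − Z_0)/(Z_L + Z_0) = (-54.5 − j102)/(95.5 − j102)
|Γ| = 116/140 = 0.828

Γ ≈ 0.828 ∠ -71.2°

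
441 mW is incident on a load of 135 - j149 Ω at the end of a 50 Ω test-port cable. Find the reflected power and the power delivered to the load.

|Γ| = |(85 − j149)/(185 − j149)| = 0.722
|Γ|² = 0.521
P_refl = |Γ|²·P_inc = 230 mW, P_del = (1 − |Γ|²)·P_inc = 211 mW

P_reflected ≈ 230 mW; P_delivered ≈ 211 mW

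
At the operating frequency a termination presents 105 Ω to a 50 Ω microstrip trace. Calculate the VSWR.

VSWR ≈ 2.1

Γ = (105 − 50)/(105 + 50) = 0.355
VSWR = (1 + 0.355)/(1 − 0.355)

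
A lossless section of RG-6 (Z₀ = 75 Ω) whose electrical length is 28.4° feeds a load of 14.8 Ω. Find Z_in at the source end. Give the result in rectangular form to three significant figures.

Z_in ≈ 18.9 + j38.5 Ω

tan(βl) = tan(28.4°) = 0.541
Z_in = Z_0·(Z_L + jZ_0·tanβl)/(Z_0 + jZ_L·tanβl)
     = 75·(14.8 + j40.6)/(75 + j8)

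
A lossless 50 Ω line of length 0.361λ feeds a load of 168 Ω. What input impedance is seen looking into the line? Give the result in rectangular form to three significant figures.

Z_in ≈ 23.8 + j35.9 Ω

βl = 2π × 0.361 = 130°
tan(βl) = tan(130°) = -1.19
Z_in = Z_0·(Z_L + jZ_0·tanβl)/(Z_0 + jZ_L·tanβl)
     = 50·(168 − j59.7)/(50 − j200)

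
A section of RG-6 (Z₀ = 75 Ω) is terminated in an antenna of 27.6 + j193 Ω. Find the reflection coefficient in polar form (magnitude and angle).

Γ = (Z_L − Z_0)/(Z_L + Z_0) = (-47.4 + j193)/(102.6 + j193)
|Γ| = 199/219 = 0.909

Γ ≈ 0.909 ∠ 41.8°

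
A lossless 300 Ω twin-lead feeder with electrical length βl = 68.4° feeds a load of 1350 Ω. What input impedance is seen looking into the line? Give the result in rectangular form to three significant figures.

tan(βl) = tan(68.4°) = 2.53
Z_in = Z_0·(Z_L + jZ_0·tanβl)/(Z_0 + jZ_L·tanβl)
     = 300·(1350 + j758)/(300 + j3410)

Z_in ≈ 76.5 − j112 Ω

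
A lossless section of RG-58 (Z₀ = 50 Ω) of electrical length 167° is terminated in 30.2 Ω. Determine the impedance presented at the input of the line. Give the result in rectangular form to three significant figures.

Z_in ≈ 31.2 − j7.19 Ω

tan(βl) = tan(167°) = -0.231
Z_in = Z_0·(Z_L + jZ_0·tanβl)/(Z_0 + jZ_L·tanβl)
     = 50·(30.2 − j11.5)/(50 − j6.97)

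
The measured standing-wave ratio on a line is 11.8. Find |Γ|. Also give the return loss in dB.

|Γ| ≈ 0.844; return loss ≈ 1.48 dB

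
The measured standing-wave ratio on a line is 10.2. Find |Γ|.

|Γ| ≈ 0.821

|Γ| = (S − 1)/(S + 1) = (10.2 − 1)/(10.2 + 1) = 9.2/11.2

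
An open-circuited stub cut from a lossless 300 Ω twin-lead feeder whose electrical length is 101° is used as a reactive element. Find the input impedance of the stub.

Z_in ≈ +j58.3 Ω

tan(βl) = -5.14
For an open-circuited stub, Z_in = −jZ_0·cot(βl) = −jZ_0/tan(βl)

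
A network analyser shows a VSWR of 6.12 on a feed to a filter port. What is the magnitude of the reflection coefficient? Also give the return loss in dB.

|Γ| ≈ 0.719; return loss ≈ 2.86 dB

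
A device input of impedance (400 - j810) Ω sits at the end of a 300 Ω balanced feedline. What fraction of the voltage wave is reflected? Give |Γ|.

Γ = (Z_L − Z_0)/(Z_L + Z_0) = (100 − j810)/(700 − j810)
|Γ| = 816/1070

|Γ| ≈ 0.762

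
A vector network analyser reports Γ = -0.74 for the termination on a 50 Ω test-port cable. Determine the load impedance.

Z_L = Z_0·(1 + Γ)/(1 − Γ) = 50·(0.26)/(1.74)

Z_L ≈ 7.47 Ω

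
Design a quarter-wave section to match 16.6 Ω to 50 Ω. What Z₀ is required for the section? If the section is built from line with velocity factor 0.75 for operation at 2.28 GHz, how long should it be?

Z_qwt = √(Z_0·R_L) = √(50 × 16.6) = √830
λ = 0.75·c/f = 0.0987 m, so l = λ/4 = 0.0247 m

Z_qwt ≈ 28.8 Ω; length ≈ 2.47 cm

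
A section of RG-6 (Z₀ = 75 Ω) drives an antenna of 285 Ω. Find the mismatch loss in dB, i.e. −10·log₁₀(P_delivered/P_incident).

Γ = (285 − 75)/(285 + 75) = 0.583
|Γ|² = 0.34, so P_del/P_inc = 1 − |Γ|² = 0.66
ML = −10·log₁₀(1 − |Γ|²)

mismatch loss ≈ 1.81 dB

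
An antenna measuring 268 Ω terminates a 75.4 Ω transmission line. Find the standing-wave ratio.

Γ = (268 − 75.4)/(268 + 75.4) = 0.561
VSWR = (1 + 0.561)/(1 − 0.561)

VSWR ≈ 3.55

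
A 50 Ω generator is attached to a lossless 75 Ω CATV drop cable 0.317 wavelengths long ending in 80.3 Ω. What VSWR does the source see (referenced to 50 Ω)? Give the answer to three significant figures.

VSWR ≈ 1.44

βl = 2π × 0.317 = 114°
tan(βl) = -2.23
Z_in = Z_0·(Z_L + jZ_0·tanβl)/(Z_0 + jZ_L·tanβl) = 71.6 + j3.65 Ω
Γ_s = (Z_in − Z_s)/(Z_in + Z_s) = (21.6 + j3.65)/(122 + j3.65), |Γ_s| = 0.18
VSWR = (1 + |Γ_s|)/(1 − |Γ_s|)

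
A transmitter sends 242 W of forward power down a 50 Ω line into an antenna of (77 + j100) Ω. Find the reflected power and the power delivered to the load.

|Γ| = |(27 + j100)/(127 + j100)| = 0.641
|Γ|² = 0.411
P_refl = |Γ|²·P_inc = 99.4 W, P_del = (1 − |Γ|²)·P_inc = 143 W

P_reflected ≈ 99.4 W; P_delivered ≈ 143 W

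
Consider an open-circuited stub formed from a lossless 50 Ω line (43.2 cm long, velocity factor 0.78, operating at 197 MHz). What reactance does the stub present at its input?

λ = v/f = 0.78·c / 197 MHz = 1.19 m
βl = 2π·l/λ = 2π × 0.364 = 131°
tan(βl) = -1.15
For an open-circuited stub, Z_in = −jZ_0·cot(βl) = −jZ_0/tan(βl)

X_in ≈ 43.4 Ω (inductive)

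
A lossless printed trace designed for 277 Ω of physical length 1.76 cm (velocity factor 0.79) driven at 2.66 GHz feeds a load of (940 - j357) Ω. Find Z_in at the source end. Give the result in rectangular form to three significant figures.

Z_in ≈ 74.1 − j59.2 Ω

λ = v/f = 0.79·c / 2.66 GHz = 0.0891 m
βl = 2π·l/λ = 2π × 0.198 = 71.1°
tan(βl) = tan(71.1°) = 2.92
Z_in = Z_0·(Z_L + jZ_0·tanβl)/(Z_0 + jZ_L·tanβl)
     = 277·(940 + j453)/(1320 + j2750)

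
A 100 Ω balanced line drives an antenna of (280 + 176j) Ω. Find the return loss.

Γ = (180 + j176)/(380 + j176), |Γ| = 0.601
RL = −20·log₁₀|Γ| = −20·log₁₀(0.601)

RL ≈ 4.42 dB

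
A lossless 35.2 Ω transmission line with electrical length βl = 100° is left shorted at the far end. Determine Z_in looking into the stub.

tan(βl) = -5.67
For a shorted stub, Z_in = jZ_0·tan(βl)

Z_in ≈ −j200 Ω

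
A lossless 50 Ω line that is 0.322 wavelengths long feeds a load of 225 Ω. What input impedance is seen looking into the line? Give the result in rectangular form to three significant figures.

Z_in ≈ 13.6 + j22.8 Ω

βl = 2π × 0.322 = 116°
tan(βl) = tan(116°) = -2.06
Z_in = Z_0·(Z_L + jZ_0·tanβl)/(Z_0 + jZ_L·tanβl)
     = 50·(225 − j103)/(50 − j463)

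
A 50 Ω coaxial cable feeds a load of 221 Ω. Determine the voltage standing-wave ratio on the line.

VSWR ≈ 4.42

Γ = (221 − 50)/(221 + 50) = 0.631
VSWR = (1 + 0.631)/(1 − 0.631)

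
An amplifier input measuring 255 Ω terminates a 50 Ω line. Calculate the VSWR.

Γ = (255 − 50)/(255 + 50) = 0.672
VSWR = (1 + 0.672)/(1 − 0.672)

VSWR ≈ 5.1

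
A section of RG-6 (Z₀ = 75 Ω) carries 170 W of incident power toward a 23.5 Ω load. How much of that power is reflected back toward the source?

Γ = (23.5 − 75)/(23.5 + 75) = -0.523
|Γ|² = 0.273
P_refl = |Γ|²·P_inc = 46.5 W, P_del = (1 − |Γ|²)·P_inc = 124 W

P_reflected ≈ 46.5 W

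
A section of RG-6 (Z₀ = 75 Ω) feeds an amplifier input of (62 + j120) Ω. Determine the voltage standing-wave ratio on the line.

VSWR ≈ 4.93

Γ = (Z_L − Z_0)/(Z_L + Z_0) = (-13 + j120)/(137 + j120)
|Γ| = 121/182 = 0.663
VSWR = (1 + |Γ|)/(1 − |Γ|) = 1.66/0.337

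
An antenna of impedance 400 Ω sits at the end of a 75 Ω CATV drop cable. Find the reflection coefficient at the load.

Γ = 0.684

Γ = (Z_L − Z_0)/(Z_L + Z_0) = (400 − 75)/(400 + 75) = 325/475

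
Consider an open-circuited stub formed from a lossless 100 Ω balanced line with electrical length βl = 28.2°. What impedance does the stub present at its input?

Z_in ≈ −j186 Ω

tan(βl) = 0.536
For an open-circuited stub, Z_in = −jZ_0·cot(βl) = −jZ_0/tan(βl)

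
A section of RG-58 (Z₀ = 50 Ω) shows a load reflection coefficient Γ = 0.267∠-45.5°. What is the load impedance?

Z_L = Z_0·(1 + Γ)/(1 − Γ) = 50·(1.19 − j0.19)/(0.813 + j0.19)

Z_L ≈ 66.6 − j27.3 Ω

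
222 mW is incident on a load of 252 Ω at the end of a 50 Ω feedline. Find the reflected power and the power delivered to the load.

Γ = (252 − 50)/(252 + 50) = 0.669
|Γ|² = 0.447
P_refl = |Γ|²·P_inc = 99.3 mW, P_del = (1 − |Γ|²)·P_inc = 123 mW

P_reflected ≈ 99.3 mW; P_delivered ≈ 123 mW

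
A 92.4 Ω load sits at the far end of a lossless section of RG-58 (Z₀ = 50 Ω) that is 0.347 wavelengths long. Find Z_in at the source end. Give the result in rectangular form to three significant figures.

Z_in ≈ 35.2 + j21.6 Ω

βl = 2π × 0.347 = 125°
tan(βl) = tan(125°) = -1.43
Z_in = Z_0·(Z_L + jZ_0·tanβl)/(Z_0 + jZ_L·tanβl)
     = 50·(92.4 − j71.6)/(50 − j132)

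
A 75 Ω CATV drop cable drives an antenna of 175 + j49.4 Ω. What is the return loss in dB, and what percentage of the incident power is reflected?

RL ≈ 7.18 dB; 19.2% of incident power reflected

Γ = (100 + j49.4)/(250 + j49.4), |Γ| = 0.438
RL = −20·log₁₀(0.438) = 7.18 dB
P_refl/P_inc = |Γ|² = 0.192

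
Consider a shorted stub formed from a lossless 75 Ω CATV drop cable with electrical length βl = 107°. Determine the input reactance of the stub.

tan(βl) = -3.27
For a shorted stub, Z_in = jZ_0·tan(βl)

X_in ≈ -245 Ω (capacitive)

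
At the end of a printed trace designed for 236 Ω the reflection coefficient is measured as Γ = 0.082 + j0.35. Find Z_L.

Z_L ≈ 213 + j171 Ω

Z_L = Z_0·(1 + Γ)/(1 − Γ) = 236·(1.08 + j0.35)/(0.918 − j0.35)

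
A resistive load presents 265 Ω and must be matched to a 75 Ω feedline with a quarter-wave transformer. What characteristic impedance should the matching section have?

Z_qwt = √(Z_0·R_L) = √(75 × 265) = √19880

Z_qwt ≈ 141 Ω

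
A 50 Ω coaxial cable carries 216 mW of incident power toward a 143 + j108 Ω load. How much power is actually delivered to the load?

|Γ| = |(93 + j108)/(193 + j108)| = 0.644
|Γ|² = 0.415
P_refl = |Γ|²·P_inc = 89.7 mW, P_del = (1 − |Γ|²)·P_inc = 126 mW

P_delivered ≈ 126 mW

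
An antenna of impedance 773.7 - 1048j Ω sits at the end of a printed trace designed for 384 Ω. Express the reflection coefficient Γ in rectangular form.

Γ = (Z_L − Z_0)/(Z_L + Z_0) = (389.7 − j1048)/(1158 − j1048)

Γ ≈ 0.635 − j0.33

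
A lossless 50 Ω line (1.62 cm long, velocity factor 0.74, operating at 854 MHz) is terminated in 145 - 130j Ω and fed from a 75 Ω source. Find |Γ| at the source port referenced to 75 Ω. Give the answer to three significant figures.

λ = v/f = 0.74·c / 854 MHz = 0.26 m
βl = 2π·l/λ = 2π × 0.0623 = 22.4°
tan(βl) = 0.413
Z_in = Z_0·(Z_L + jZ_0·tanβl)/(Z_0 + jZ_L·tanβl) = 29.6 − j69.8 Ω
Γ_s = (Z_in − Z_s)/(Z_in + Z_s) = (-45.4 − j69.8)/(105 − j69.8), |Γ_s| = 0.662

|Γ| ≈ 0.662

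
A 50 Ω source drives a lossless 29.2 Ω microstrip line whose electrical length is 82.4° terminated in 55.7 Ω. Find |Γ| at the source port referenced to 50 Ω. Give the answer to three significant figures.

|Γ| ≈ 0.528

tan(βl) = 7.49
Z_in = Z_0·(Z_L + jZ_0·tanβl)/(Z_0 + jZ_L·tanβl) = 15.5 − j2.81 Ω
Γ_s = (Z_in − Z_s)/(Z_in + Z_s) = (-34.5 − j2.81)/(65.5 − j2.81), |Γ_s| = 0.528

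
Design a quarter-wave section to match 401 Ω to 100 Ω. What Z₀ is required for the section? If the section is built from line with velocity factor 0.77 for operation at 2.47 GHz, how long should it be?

Z_qwt ≈ 200 Ω; length ≈ 2.34 cm

Z_qwt = √(Z_0·R_L) = √(100 × 401) = √40100
λ = 0.77·c/f = 0.0935 m, so l = λ/4 = 0.0234 m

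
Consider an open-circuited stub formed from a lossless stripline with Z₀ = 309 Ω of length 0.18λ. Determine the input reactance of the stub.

X_in ≈ -145 Ω (capacitive)

βl = 2π × 0.18 = 64.8°
tan(βl) = 2.13
For an open-circuited stub, Z_in = −jZ_0·cot(βl) = −jZ_0/tan(βl)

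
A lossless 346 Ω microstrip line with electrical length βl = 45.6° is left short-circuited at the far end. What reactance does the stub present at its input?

tan(βl) = 1.02
For a short-circuited stub, Z_in = jZ_0·tan(βl)

X_in ≈ 353 Ω (inductive)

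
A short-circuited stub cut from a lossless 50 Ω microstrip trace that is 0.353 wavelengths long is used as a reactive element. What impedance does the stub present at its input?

βl = 2π × 0.353 = 127°
tan(βl) = -1.32
For a short-circuited stub, Z_in = jZ_0·tan(βl)

Z_in ≈ −j66.2 Ω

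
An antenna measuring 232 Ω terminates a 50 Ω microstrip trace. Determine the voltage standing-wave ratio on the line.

VSWR ≈ 4.64

For a purely resistive load, VSWR = R_L/Z_0 or Z_0/R_L (whichever > 1) = 232/50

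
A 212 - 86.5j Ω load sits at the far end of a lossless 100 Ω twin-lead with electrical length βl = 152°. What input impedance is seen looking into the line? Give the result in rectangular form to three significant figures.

Z_in ≈ 174 + j105 Ω

tan(βl) = tan(152°) = -0.532
Z_in = Z_0·(Z_L + jZ_0·tanβl)/(Z_0 + jZ_L·tanβl)
     = 100·(212 − j140)/(54 − j113)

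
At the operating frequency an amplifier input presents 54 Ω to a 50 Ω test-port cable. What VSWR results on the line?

VSWR ≈ 1.08

Γ = (54 − 50)/(54 + 50) = 0.0385
VSWR = (1 + 0.0385)/(1 − 0.0385)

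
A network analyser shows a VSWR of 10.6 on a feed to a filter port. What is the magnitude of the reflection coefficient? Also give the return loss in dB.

|Γ| = (S − 1)/(S + 1) = (10.6 − 1)/(10.6 + 1) = 9.6/11.6
RL = −20·log₁₀|Γ| = −20·log₁₀(0.828)

|Γ| ≈ 0.828; return loss ≈ 1.64 dB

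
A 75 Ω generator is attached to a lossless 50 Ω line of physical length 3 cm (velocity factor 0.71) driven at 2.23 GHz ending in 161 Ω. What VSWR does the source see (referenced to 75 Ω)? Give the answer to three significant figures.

λ = v/f = 0.71·c / 2.23 GHz = 0.0955 m
βl = 2π·l/λ = 2π × 0.314 = 113°
tan(βl) = -2.35
Z_in = Z_0·(Z_L + jZ_0·tanβl)/(Z_0 + jZ_L·tanβl) = 18 + j18.9 Ω
Γ_s = (Z_in − Z_s)/(Z_in + Z_s) = (-57 + j18.9)/(93 + j18.9), |Γ_s| = 0.632
VSWR = (1 + |Γ_s|)/(1 − |Γ_s|)

VSWR ≈ 4.44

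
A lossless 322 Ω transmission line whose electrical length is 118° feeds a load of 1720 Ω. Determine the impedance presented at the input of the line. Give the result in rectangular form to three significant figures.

Z_in ≈ 76.6 + j164 Ω

tan(βl) = tan(118°) = -1.88
Z_in = Z_0·(Z_L + jZ_0·tanβl)/(Z_0 + jZ_L·tanβl)
     = 322·(1720 − j606)/(322 − j3230)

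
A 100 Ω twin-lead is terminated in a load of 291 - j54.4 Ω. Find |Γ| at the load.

Γ = (Z_L − Z_0)/(Z_L + Z_0) = (191 − j54.4)/(391 − j54.4)
|Γ| = 199/395

|Γ| ≈ 0.503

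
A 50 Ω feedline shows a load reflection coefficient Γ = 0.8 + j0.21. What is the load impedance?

Z_L ≈ 188 + j250 Ω

Z_L = Z_0·(1 + Γ)/(1 − Γ) = 50·(1.8 + j0.21)/(0.2 − j0.21)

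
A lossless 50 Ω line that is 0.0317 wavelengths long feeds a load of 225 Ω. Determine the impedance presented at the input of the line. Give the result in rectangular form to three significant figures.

βl = 2π × 0.0317 = 11.4°
tan(βl) = tan(11.4°) = 0.202
Z_in = Z_0·(Z_L + jZ_0·tanβl)/(Z_0 + jZ_L·tanβl)
     = 50·(225 + j10.1)/(50 + j45.4)

Z_in ≈ 128 − j106 Ω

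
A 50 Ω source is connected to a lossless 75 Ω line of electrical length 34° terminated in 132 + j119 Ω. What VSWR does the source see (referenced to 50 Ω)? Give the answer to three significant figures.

VSWR ≈ 4.98

tan(βl) = 0.675
Z_in = Z_0·(Z_L + jZ_0·tanβl)/(Z_0 + jZ_L·tanβl) = 136 − j119 Ω
Γ_s = (Z_in − Z_s)/(Z_in + Z_s) = (85.8 − j119)/(186 − j119), |Γ_s| = 0.665
VSWR = (1 + |Γ_s|)/(1 − |Γ_s|)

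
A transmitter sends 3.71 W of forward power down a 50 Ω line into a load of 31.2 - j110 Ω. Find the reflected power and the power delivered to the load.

P_reflected ≈ 2.47 W; P_delivered ≈ 1.24 W

|Γ| = |(-18.8 − j110)/(81.2 − j110)| = 0.816
|Γ|² = 0.666
P_refl = |Γ|²·P_inc = 2.47 W, P_del = (1 − |Γ|²)·P_inc = 1.24 W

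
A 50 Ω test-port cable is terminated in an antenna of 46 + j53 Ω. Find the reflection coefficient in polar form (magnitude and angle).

Γ = (Z_L − Z_0)/(Z_L + Z_0) = (-4 + j53)/(96 + j53)
|Γ| = 53.2/110 = 0.485

Γ ≈ 0.485 ∠ 65.4°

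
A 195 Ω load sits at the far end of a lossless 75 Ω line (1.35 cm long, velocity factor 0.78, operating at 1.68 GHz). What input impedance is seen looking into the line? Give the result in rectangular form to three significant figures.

λ = v/f = 0.78·c / 1.68 GHz = 0.139 m
βl = 2π·l/λ = 2π × 0.0969 = 34.9°
tan(βl) = tan(34.9°) = 0.697
Z_in = Z_0·(Z_L + jZ_0·tanβl)/(Z_0 + jZ_L·tanβl)
     = 75·(195 + j52.3)/(75 + j136)

Z_in ≈ 67.6 − j70.3 Ω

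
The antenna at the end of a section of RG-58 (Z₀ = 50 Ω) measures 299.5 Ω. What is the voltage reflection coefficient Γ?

Γ = 0.714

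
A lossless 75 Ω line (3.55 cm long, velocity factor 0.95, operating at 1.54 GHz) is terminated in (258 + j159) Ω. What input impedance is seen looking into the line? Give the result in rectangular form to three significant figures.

Z_in ≈ 19.9 − j38.8 Ω

λ = v/f = 0.95·c / 1.54 GHz = 0.185 m
βl = 2π·l/λ = 2π × 0.192 = 69.1°
tan(βl) = tan(69.1°) = 2.61
Z_in = Z_0·(Z_L + jZ_0·tanβl)/(Z_0 + jZ_L·tanβl)
     = 75·(258 + j355)/(-340 + j674)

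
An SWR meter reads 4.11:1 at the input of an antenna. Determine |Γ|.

|Γ| = (S − 1)/(S + 1) = (4.11 − 1)/(4.11 + 1) = 3.11/5.11

|Γ| ≈ 0.609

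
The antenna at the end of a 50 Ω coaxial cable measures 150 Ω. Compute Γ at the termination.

Γ = (Z_L − Z_0)/(Z_L + Z_0) = (150 − 50)/(150 + 50) = 100/200

Γ = 0.5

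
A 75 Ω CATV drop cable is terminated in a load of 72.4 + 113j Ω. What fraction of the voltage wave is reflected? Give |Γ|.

|Γ| ≈ 0.609

Γ = (Z_L − Z_0)/(Z_L + Z_0) = (-2.6 + j113)/(147.4 + j113)
|Γ| = 113/186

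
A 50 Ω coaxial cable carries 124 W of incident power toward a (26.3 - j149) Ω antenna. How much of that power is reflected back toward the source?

P_reflected ≈ 101 W

|Γ| = |(-23.7 − j149)/(76.3 − j149)| = 0.901
|Γ|² = 0.812
P_refl = |Γ|²·P_inc = 101 W, P_del = (1 − |Γ|²)·P_inc = 23.3 W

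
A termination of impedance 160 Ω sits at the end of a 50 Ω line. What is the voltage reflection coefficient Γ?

Γ = 0.524

Γ = (Z_L − Z_0)/(Z_L + Z_0) = (160 − 50)/(160 + 50) = 110/210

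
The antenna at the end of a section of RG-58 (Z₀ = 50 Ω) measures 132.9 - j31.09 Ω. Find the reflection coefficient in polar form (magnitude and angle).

Γ ≈ 0.477 ∠ -10.9°

Γ = (Z_L − Z_0)/(Z_L + Z_0) = (82.9 − j31.09)/(182.9 − j31.09)
|Γ| = 88.5/186 = 0.477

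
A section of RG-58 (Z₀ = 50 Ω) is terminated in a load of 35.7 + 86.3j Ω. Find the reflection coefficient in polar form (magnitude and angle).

Γ = (Z_L − Z_0)/(Z_L + Z_0) = (-14.3 + j86.3)/(85.7 + j86.3)
|Γ| = 87.5/122 = 0.719

Γ ≈ 0.719 ∠ 54.2°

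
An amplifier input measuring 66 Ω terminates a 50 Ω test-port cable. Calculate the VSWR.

VSWR ≈ 1.32

For a purely resistive load, VSWR = R_L/Z_0 or Z_0/R_L (whichever > 1) = 66/50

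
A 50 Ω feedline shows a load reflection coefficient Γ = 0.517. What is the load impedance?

Z_L ≈ 157 Ω

Z_L = Z_0·(1 + Γ)/(1 − Γ) = 50·(1.52)/(0.483)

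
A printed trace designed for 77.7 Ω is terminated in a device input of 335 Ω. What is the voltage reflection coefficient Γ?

Γ = 0.623

Γ = (Z_L − Z_0)/(Z_L + Z_0) = (335 − 77.7)/(335 + 77.7) = 257.3/412.7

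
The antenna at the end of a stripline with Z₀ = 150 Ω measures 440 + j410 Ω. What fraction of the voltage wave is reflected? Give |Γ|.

Γ = (Z_L − Z_0)/(Z_L + Z_0) = (290 + j410)/(590 + j410)
|Γ| = 502/718

|Γ| ≈ 0.699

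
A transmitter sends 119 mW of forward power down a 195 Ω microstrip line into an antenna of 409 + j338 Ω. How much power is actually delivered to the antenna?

|Γ| = |(214 + j338)/(604 + j338)| = 0.578
|Γ|² = 0.334
P_refl = |Γ|²·P_inc = 39.8 mW, P_del = (1 − |Γ|²)·P_inc = 79.2 mW

P_delivered ≈ 79.2 mW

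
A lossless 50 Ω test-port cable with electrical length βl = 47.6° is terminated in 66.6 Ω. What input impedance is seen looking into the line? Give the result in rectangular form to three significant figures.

tan(βl) = tan(47.6°) = 1.1
Z_in = Z_0·(Z_L + jZ_0·tanβl)/(Z_0 + jZ_L·tanβl)
     = 50·(66.6 + j54.8)/(50 + j72.9)

Z_in ≈ 46.8 − j13.6 Ω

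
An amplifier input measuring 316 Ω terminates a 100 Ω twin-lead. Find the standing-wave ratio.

VSWR ≈ 3.16

Γ = (316 − 100)/(316 + 100) = 0.519
VSWR = (1 + 0.519)/(1 − 0.519)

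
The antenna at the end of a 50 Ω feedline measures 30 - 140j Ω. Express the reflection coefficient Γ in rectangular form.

Γ ≈ 0.692 − j0.538

Γ = (Z_L − Z_0)/(Z_L + Z_0) = (-20 − j140)/(80 − j140)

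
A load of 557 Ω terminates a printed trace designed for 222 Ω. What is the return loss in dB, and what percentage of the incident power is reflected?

RL ≈ 7.33 dB; 18.5% of incident power reflected

Γ = (557 − 222)/(557 + 222) = 0.43
RL = −20·log₁₀(0.43) = 7.33 dB
P_refl/P_inc = |Γ|² = 0.185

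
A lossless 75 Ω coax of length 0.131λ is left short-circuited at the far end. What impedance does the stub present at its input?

Z_in ≈ +j80.9 Ω

βl = 2π × 0.131 = 47.2°
tan(βl) = 1.08
For a short-circuited stub, Z_in = jZ_0·tan(βl)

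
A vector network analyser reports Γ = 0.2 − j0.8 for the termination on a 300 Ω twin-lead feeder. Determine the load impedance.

Z_L ≈ 75 − j375 Ω

Z_L = Z_0·(1 + Γ)/(1 − Γ) = 300·(1.2 − j0.8)/(0.8 + j0.8)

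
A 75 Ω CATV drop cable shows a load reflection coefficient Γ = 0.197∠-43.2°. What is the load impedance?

Z_L = Z_0·(1 + Γ)/(1 − Γ) = 75·(1.14 − j0.135)/(0.856 + j0.135)

Z_L ≈ 95.9 − j26.9 Ω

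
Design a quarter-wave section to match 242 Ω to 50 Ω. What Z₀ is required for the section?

Z_qwt = √(Z_0·R_L) = √(50 × 242) = √12100

Z_qwt ≈ 110 Ω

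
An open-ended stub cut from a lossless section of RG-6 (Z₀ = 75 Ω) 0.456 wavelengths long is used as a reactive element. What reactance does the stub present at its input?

X_in ≈ 264 Ω (inductive)

βl = 2π × 0.456 = 164°
tan(βl) = -0.284
For an open-ended stub, Z_in = −jZ_0·cot(βl) = −jZ_0/tan(βl)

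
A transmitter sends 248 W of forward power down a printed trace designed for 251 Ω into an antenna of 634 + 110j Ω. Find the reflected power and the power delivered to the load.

|Γ| = |(383 + j110)/(885 + j110)| = 0.447
|Γ|² = 0.2
P_refl = |Γ|²·P_inc = 49.5 W, P_del = (1 − |Γ|²)·P_inc = 198 W

P_reflected ≈ 49.5 W; P_delivered ≈ 198 W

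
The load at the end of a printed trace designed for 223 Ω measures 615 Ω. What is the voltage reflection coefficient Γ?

Γ = (Z_L − Z_0)/(Z_L + Z_0) = (615 − 223)/(615 + 223) = 392/838

Γ = 0.468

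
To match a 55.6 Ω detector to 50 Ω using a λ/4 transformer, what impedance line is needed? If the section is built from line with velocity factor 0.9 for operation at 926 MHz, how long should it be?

Z_qwt = √(Z_0·R_L) = √(50 × 55.6) = √2780
λ = 0.9·c/f = 0.292 m, so l = λ/4 = 0.0729 m

Z_qwt ≈ 52.7 Ω; length ≈ 7.29 cm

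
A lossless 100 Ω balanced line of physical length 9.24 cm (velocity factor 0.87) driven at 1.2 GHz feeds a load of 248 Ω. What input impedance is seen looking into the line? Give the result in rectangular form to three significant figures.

λ = v/f = 0.87·c / 1.2 GHz = 0.217 m
βl = 2π·l/λ = 2π × 0.425 = 153°
tan(βl) = tan(153°) = -0.511
Z_in = Z_0·(Z_L + jZ_0·tanβl)/(Z_0 + jZ_L·tanβl)
     = 100·(248 − j51.1)/(100 − j127)

Z_in ≈ 120 + j101 Ω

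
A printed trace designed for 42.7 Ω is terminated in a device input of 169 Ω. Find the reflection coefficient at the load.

Γ = 0.597

Γ = (Z_L − Z_0)/(Z_L + Z_0) = (169 − 42.7)/(169 + 42.7) = 126.3/211.7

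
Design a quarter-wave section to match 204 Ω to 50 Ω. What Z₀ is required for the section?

Z_qwt ≈ 101 Ω

Z_qwt = √(Z_0·R_L) = √(50 × 204) = √10200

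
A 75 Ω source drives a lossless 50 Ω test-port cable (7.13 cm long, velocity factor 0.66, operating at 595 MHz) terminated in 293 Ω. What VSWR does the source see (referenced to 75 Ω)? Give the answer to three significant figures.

VSWR ≈ 8.55

λ = v/f = 0.66·c / 595 MHz = 0.333 m
βl = 2π·l/λ = 2π × 0.214 = 77.1°
tan(βl) = 4.38
Z_in = Z_0·(Z_L + jZ_0·tanβl)/(Z_0 + jZ_L·tanβl) = 8.96 − j11.1 Ω
Γ_s = (Z_in − Z_s)/(Z_in + Z_s) = (-66 − j11.1)/(84 − j11.1), |Γ_s| = 0.791
VSWR = (1 + |Γ_s|)/(1 − |Γ_s|)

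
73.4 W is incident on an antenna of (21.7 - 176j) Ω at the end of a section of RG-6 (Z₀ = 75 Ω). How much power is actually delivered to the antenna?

P_delivered ≈ 11.8 W

|Γ| = |(-53.3 − j176)/(96.7 − j176)| = 0.916
|Γ|² = 0.839
P_refl = |Γ|²·P_inc = 61.6 W, P_del = (1 − |Γ|²)·P_inc = 11.8 W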